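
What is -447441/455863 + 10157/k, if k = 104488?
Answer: -42122014717/47632213144 ≈ -0.88432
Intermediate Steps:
-447441/455863 + 10157/k = -447441/455863 + 10157/104488 = -42122014717/47632213144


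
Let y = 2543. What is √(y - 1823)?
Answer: 12*√5 ≈ 26.833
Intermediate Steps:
√(y - 1823) = √(2543 - 1823) = √720 = 12*√5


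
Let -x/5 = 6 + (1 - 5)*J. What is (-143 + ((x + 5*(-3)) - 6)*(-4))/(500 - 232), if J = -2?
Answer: 221/268 ≈ 0.82463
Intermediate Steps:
x = -70 (x = -5*(6 + (1 - 5)*(-2)) = -5*(6 - 4*(-2)) = -5*(6 + 8) = -5*14 = -70)
(-143 + ((x + 5*(-3)) - 6)*(-4))/(500 - 232) = (-143 + ((-70 + 5*(-3)) - 6)*(-4))/(500 - 232) = (-143 + ((-70 - 15) - 6)*(-4))/268 = (-143 + (-85 - 6)*(-4))*(1/268) = (-143 - 91*(-4))*(1/268) = (-143 + 364)*(1/268) = 221*(1/268) = 221/268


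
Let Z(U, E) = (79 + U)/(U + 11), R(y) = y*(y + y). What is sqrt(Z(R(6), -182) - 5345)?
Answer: 6*I*sqrt(1022477)/83 ≈ 73.097*I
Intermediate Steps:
R(y) = 2*y**2 (R(y) = y*(2*y) = 2*y**2)
Z(U, E) = (79 + U)/(11 + U)
sqrt(Z(R(6), -182) - 5345) = sqrt((79 + 2*6**2)/(11 + 2*6**2) - 5345) = sqrt((79 + 2*36)/(11 + 2*36) - 5345) = sqrt((79 + 72)/(11 + 72) - 5345) = sqrt(151/83 - 5345) = sqrt(-443484/83) = 6*I*sqrt(1022477)/83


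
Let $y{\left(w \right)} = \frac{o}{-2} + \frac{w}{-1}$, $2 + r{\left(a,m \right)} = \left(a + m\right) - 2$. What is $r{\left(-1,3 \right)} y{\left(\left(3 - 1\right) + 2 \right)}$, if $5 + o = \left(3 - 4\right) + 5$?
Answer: $7$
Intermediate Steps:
$r{\left(a,m \right)} = -4 + a + m$ ($r{\left(a,m \right)} = -2 - \left(2 - a - m\right) = -2 + \left(-2 + a + m\right) = -4 + a + m$)
$o = -1$ ($o = -5 + \left(\left(3 - 4\right) + 5\right) = -5 + \left(-1 + 5\right) = -5 + 4 = -1$)
$y{\left(w \right)} = \frac{1}{2} - w$ ($y{\left(w \right)} = - \frac{1}{-2} + \frac{w}{-1} = \left(-1\right) \left(- \frac{1}{2}\right) + w \left(-1\right) = \frac{1}{2} - w$)
$r{\left(-1,3 \right)} y{\left(\left(3 - 1\right) + 2 \right)} = \left(-4 - 1 + 3\right) \left(\frac{1}{2} - \left(\left(3 - 1\right) + 2\right)\right) = - 2 \left(\frac{1}{2} - \left(2 + 2\right)\right) = - 2 \left(\frac{1}{2} - 4\right) = \left(-2\right) \left(- \frac{7}{2}\right) = 7$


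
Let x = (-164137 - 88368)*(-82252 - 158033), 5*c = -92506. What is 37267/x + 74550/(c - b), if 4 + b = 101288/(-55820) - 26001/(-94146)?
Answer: -7955277547238722233121/1973684025671834827725 ≈ -4.0307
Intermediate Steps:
c = -92506/5 (c = (⅕)*(-92506) = -92506/5 ≈ -18501.)
b = -2425450259/437935810 (b = -4 + (101288/(-55820) - 26001/(-94146)) = -4 + (101288*(-1/55820) - 26001*(-1/94146)) = -4 + (-25322/13955 + 8667/31382) = -4 - 673707019/437935810 = -2425450259/437935810 ≈ -5.5384)
x = 60673163925 (x = -252505*(-240285) = 60673163925)
37267/x + 74550/(c - b) = 37267/60673163925 + 74550/(-92506/5 - 1*(-2425450259/437935810)) = 37267*(1/60673163925) + 74550/(-92506/5 + 2425450259/437935810) = 449/731001975 + 74550/(-8099912557713/437935810) = 449/731001975 + 74550*(-437935810/8099912557713) = 449/731001975 - 10882704878500/2699970852571 = -7955277547238722233121/1973684025671834827725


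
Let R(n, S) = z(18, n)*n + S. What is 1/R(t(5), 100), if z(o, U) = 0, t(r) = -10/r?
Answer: 1/100 ≈ 0.010000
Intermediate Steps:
R(n, S) = S (R(n, S) = 0*n + S = 0 + S = S)
1/R(t(5), 100) = 1/100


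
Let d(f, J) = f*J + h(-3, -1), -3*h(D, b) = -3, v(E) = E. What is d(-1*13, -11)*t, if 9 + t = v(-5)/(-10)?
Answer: -1224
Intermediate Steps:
h(D, b) = 1 (h(D, b) = -1/3*(-3) = 1)
d(f, J) = 1 + J*f (d(f, J) = f*J + 1 = J*f + 1 = 1 + J*f)
t = -17/2 (t = -9 - 5/(-10) = -9 - 5*(-1/10) = -9 + 1/2 = -17/2 ≈ -8.5000)
d(-1*13, -11)*t = (1 - (-11)*13)*(-17/2) = (1 - 11*(-13))*(-17/2) = (1 + 143)*(-17/2) = 144*(-17/2) = -1224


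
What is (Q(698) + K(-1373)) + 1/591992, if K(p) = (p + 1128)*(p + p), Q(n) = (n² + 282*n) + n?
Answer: 803633875937/591992 ≈ 1.3575e+6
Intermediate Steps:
Q(n) = n² + 283*n
K(p) = 2*p*(1128 + p) (K(p) = (1128 + p)*(2*p) = 2*p*(1128 + p))
(Q(698) + K(-1373)) + 1/591992 = (698*(283 + 698) + 2*(-1373)*(1128 - 1373)) + 1/591992 = (698*981 + 2*(-1373)*(-245)) + 1/591992 = (684738 + 672770) + 1/591992 = 1357508 + 1/591992 = 803633875937/591992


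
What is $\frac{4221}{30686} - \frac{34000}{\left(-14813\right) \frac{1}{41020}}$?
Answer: $\frac{638764373219}{6784354} \approx 94153.0$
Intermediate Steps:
$\frac{4221}{30686} - \frac{34000}{\left(-14813\right) \frac{1}{41020}} = 4221 \cdot \frac{1}{30686} - \frac{34000}{\left(-14813\right) \frac{1}{41020}} = \frac{63}{458} - \frac{34000}{- \frac{14813}{41020}} = \frac{63}{458} - - \frac{1394680000}{14813} = \frac{63}{458} + \frac{1394680000}{14813} = \frac{638764373219}{6784354}$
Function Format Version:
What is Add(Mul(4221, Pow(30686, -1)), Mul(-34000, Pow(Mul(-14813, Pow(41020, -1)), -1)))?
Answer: Rational(638764373219, 6784354) ≈ 94153.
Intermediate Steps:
Add(Mul(4221, Pow(30686, -1)), Mul(-34000, Pow(Mul(-14813, Pow(41020, -1)), -1))) = Add(Mul(4221, Rational(1, 30686)), Mul(-34000, Pow(Mul(-14813, Rational(1, 41020)), -1))) = Add(Rational(63, 458), Mul(-34000, Pow(Rational(-14813, 41020), -1))) = Add(Rational(63, 458), Mul(-34000, Rational(-41020, 14813))) = Add(Rational(63, 458), Rational(1394680000, 14813)) = Rational(638764373219, 6784354)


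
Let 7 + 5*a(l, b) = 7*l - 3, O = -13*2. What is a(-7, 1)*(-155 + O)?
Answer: 10679/5 ≈ 2135.8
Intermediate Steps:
O = -26
a(l, b) = -2 + 7*l/5 (a(l, b) = -7/5 + (7*l - 3)/5 = -7/5 + (-3 + 7*l)/5 = -7/5 + (-⅗ + 7*l/5) = -2 + 7*l/5)
a(-7, 1)*(-155 + O) = (-2 + (7/5)*(-7))*(-155 - 26) = (-2 - 49/5)*(-181) = -59/5*(-181) = 10679/5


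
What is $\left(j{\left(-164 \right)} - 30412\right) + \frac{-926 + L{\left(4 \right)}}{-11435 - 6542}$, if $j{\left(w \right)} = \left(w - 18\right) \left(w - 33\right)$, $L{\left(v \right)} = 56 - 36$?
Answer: $\frac{97831740}{17977} \approx 5442.0$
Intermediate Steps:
$L{\left(v \right)} = 20$ ($L{\left(v \right)} = 56 - 36 = 20$)
$j{\left(w \right)} = \left(-33 + w\right) \left(-18 + w\right)$ ($j{\left(w \right)} = \left(-18 + w\right) \left(-33 + w\right) = \left(-33 + w\right) \left(-18 + w\right)$)
$\left(j{\left(-164 \right)} - 30412\right) + \frac{-926 + L{\left(4 \right)}}{-11435 - 6542} = \left(\left(594 + \left(-164\right)^{2} - -8364\right) - 30412\right) + \frac{-926 + 20}{-11435 - 6542} = \left(\left(594 + 26896 + 8364\right) - 30412\right) - \frac{906}{-17977} = \left(35854 - 30412\right) - - \frac{906}{17977} = 5442 + \frac{906}{17977} = \frac{97831740}{17977}$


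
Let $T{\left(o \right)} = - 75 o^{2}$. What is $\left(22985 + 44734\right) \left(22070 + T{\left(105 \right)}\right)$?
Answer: $-54500589795$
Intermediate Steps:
$\left(22985 + 44734\right) \left(22070 + T{\left(105 \right)}\right) = \left(22985 + 44734\right) \left(22070 - 75 \cdot 105^{2}\right) = 67719 \left(22070 - 826875\right) = 67719 \left(-804805\right) = -54500589795$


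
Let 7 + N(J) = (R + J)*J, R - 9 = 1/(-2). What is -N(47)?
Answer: -5203/2 ≈ -2601.5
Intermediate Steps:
R = 17/2 (R = 9 + 1/(-2) = 9 - 1/2 = 17/2 ≈ 8.5000)
N(J) = -7 + J*(17/2 + J) (N(J) = -7 + (17/2 + J)*J = -7 + J*(17/2 + J))
-N(47) = -(-7 + 47**2 + (17/2)*47) = -(-7 + 2209 + 799/2) = -1*5203/2 = -5203/2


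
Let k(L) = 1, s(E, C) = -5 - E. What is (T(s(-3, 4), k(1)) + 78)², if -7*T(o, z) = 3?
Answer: 294849/49 ≈ 6017.3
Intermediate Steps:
T(o, z) = -3/7 (T(o, z) = -⅐*3 = -3/7)
(T(s(-3, 4), k(1)) + 78)² = (-3/7 + 78)² = (543/7)² = 294849/49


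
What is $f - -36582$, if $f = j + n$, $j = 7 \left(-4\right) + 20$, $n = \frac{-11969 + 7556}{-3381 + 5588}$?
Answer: $\frac{80714405}{2207} \approx 36572.0$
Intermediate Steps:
$n = - \frac{4413}{2207} \approx -1.9995$
$j = -8$ ($j = -28 + 20 = -8$)
$f = - \frac{22069}{2207}$ ($f = -8 - \frac{4413}{2207} = - \frac{22069}{2207} \approx -9.9995$)
$f - -36582 = - \frac{22069}{2207} - -36582 = - \frac{22069}{2207} + 36582 = \frac{80714405}{2207}$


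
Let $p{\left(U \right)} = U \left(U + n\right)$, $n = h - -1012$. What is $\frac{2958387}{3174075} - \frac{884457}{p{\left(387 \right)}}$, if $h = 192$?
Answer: $- \frac{36511247548}{72382664325} \approx -0.50442$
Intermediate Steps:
$n = 1204$ ($n = 192 - -1012 = 192 + 1012 = 1204$)
$p{\left(U \right)} = U \left(1204 + U\right)$ ($p{\left(U \right)} = U \left(U + 1204\right) = U \left(1204 + U\right)$)
$\frac{2958387}{3174075} - \frac{884457}{p{\left(387 \right)}} = \frac{2958387}{3174075} - \frac{884457}{387 \left(1204 + 387\right)} = 2958387 \cdot \frac{1}{3174075} - \frac{884457}{387 \cdot 1591} = \frac{986129}{1058025} - \frac{884457}{615717} = \frac{986129}{1058025} - \frac{98273}{68413} = - \frac{36511247548}{72382664325}$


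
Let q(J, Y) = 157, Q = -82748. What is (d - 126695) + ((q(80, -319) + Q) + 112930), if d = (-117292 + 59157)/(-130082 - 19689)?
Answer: -14431276341/149771 ≈ -96356.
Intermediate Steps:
d = 58135/149771 (d = -58135/(-149771) = -58135*(-1/149771) = 58135/149771 ≈ 0.38816)
(d - 126695) + ((q(80, -319) + Q) + 112930) = (58135/149771 - 126695) + ((157 - 82748) + 112930) = -18975178710/149771 + (-82591 + 112930) = -18975178710/149771 + 30339 = -14431276341/149771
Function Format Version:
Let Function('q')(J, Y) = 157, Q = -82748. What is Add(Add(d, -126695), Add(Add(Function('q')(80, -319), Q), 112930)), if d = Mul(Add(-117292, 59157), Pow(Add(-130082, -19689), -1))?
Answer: Rational(-14431276341, 149771) ≈ -96356.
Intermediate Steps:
d = Rational(58135, 149771) (d = Mul(-58135, Pow(-149771, -1)) = Mul(-58135, Rational(-1, 149771)) = Rational(58135, 149771) ≈ 0.38816)
Add(Add(d, -126695), Add(Add(Function('q')(80, -319), Q), 112930)) = Add(Add(Rational(58135, 149771), -126695), Add(Add(157, -82748), 112930)) = Add(Rational(-18975178710, 149771), Add(-82591, 112930)) = Add(Rational(-18975178710, 149771), 30339) = Rational(-14431276341, 149771)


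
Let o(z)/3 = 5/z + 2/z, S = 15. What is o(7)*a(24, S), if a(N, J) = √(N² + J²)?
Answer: 9*√89 ≈ 84.906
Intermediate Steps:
o(z) = 21/z (o(z) = 3*(5/z + 2/z) = 3*(7/z) = 21/z)
a(N, J) = √(J² + N²)
o(7)*a(24, S) = (21/7)*√(15² + 24²) = (21*(⅐))*√(225 + 576) = 3*√801 = 3*(3*√89) = 9*√89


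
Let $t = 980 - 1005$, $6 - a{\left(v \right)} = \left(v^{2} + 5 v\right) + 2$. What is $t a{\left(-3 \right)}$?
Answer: $-250$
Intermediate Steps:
$a{\left(v \right)} = 4 - v^{2} - 5 v$ ($a{\left(v \right)} = 6 - \left(\left(v^{2} + 5 v\right) + 2\right) = 6 - \left(2 + v^{2} + 5 v\right) = 4 - v^{2} - 5 v$)
$t = -25$
$t a{\left(-3 \right)} = - 25 \left(4 - \left(-3\right)^{2} - -15\right) = - 25 \left(4 - 9 + 15\right) = \left(-25\right) 10 = -250$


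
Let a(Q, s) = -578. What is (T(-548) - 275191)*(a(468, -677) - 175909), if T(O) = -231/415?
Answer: 20155608885552/415 ≈ 4.8568e+10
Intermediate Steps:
T(O) = -231/415 (T(O) = -231*1/415 = -231/415)
(T(-548) - 275191)*(a(468, -677) - 175909) = (-231/415 - 275191)*(-578 - 175909) = -114204496/415*(-176487) = 20155608885552/415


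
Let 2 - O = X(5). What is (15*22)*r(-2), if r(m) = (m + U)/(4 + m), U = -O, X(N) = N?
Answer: 165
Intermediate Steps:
O = -3 (O = 2 - 1*5 = 2 - 5 = -3)
U = 3 (U = -1*(-3) = 3)
r(m) = (3 + m)/(4 + m) (r(m) = (m + 3)/(4 + m) = (3 + m)/(4 + m))
(15*22)*r(-2) = (15*22)*((3 - 2)/(4 - 2)) = 330*(1/2) = 165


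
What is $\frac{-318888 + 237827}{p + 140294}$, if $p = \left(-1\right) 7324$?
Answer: $- \frac{81061}{132970} \approx -0.60962$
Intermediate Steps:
$p = -7324$
$\frac{-318888 + 237827}{p + 140294} = \frac{-318888 + 237827}{-7324 + 140294} = - \frac{81061}{132970}$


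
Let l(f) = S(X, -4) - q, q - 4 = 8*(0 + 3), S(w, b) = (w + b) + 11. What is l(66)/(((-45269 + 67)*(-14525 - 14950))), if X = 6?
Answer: -1/88821930 ≈ -1.1258e-8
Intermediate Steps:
S(w, b) = 11 + b + w (S(w, b) = (b + w) + 11 = 11 + b + w)
q = 28 (q = 4 + 8*(0 + 3) = 4 + 8*3 = 4 + 24 = 28)
l(f) = -15 (l(f) = (11 - 4 + 6) - 1*28 = 13 - 28 = -15)
l(66)/(((-45269 + 67)*(-14525 - 14950))) = -15*1/((-45269 + 67)*(-14525 - 14950)) = -15/((-45202*(-29475))) = -15/1332328950 = -15*1/1332328950 = -1/88821930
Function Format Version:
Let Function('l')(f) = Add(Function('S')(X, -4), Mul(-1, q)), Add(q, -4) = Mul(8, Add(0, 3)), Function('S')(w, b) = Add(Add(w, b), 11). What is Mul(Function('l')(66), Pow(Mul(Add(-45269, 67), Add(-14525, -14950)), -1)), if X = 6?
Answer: Rational(-1, 88821930) ≈ -1.1258e-8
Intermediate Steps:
Function('S')(w, b) = Add(11, b, w) (Function('S')(w, b) = Add(Add(b, w), 11) = Add(11, b, w))
q = 28 (q = Add(4, Mul(8, Add(0, 3))) = Add(4, Mul(8, 3)) = Add(4, 24) = 28)
Function('l')(f) = -15 (Function('l')(f) = Add(Add(11, -4, 6), Mul(-1, 28)) = Add(13, -28) = -15)
Mul(Function('l')(66), Pow(Mul(Add(-45269, 67), Add(-14525, -14950)), -1)) = Mul(-15, Pow(Mul(Add(-45269, 67), Add(-14525, -14950)), -1)) = Mul(-15, Pow(Mul(-45202, -29475), -1)) = Mul(-15, Pow(1332328950, -1)) = Mul(-15, Rational(1, 1332328950)) = Rational(-1, 88821930)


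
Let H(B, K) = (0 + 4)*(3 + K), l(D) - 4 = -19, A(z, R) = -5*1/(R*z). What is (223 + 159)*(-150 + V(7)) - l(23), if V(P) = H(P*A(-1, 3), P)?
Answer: -42005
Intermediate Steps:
A(z, R) = -5/(R*z) (A(z, R) = -5*1/(R*z) = -5/(R*z))
l(D) = -15 (l(D) = 4 - 19 = -15)
H(B, K) = 12 + 4*K (H(B, K) = 4*(3 + K) = 12 + 4*K)
V(P) = 12 + 4*P
(223 + 159)*(-150 + V(7)) - l(23) = (223 + 159)*(-150 + (12 + 4*7)) - 1*(-15) = 382*(-150 + (12 + 28)) + 15 = 382*(-150 + 40) + 15 = 382*(-110) + 15 = -42020 + 15 = -42005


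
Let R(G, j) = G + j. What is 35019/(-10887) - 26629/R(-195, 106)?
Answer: 95597744/322981 ≈ 295.99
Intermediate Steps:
35019/(-10887) - 26629/R(-195, 106) = 35019/(-10887) - 26629/(-195 + 106) = 35019*(-1/10887) - 26629/(-89) = -11673/3629 - 26629*(-1/89) = -11673/3629 + 26629/89 = 95597744/322981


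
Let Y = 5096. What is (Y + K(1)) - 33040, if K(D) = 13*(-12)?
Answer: -28100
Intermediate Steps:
K(D) = -156
(Y + K(1)) - 33040 = (5096 - 156) - 33040 = 4940 - 33040 = -28100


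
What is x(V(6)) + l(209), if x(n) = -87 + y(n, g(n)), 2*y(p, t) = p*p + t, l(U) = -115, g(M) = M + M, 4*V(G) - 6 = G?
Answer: -389/2 ≈ -194.50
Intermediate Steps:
V(G) = 3/2 + G/4
g(M) = 2*M
y(p, t) = t/2 + p²/2 (y(p, t) = (p*p + t)/2 = (p² + t)/2 = (t + p²)/2 = t/2 + p²/2)
x(n) = -87 + n + n²/2 (x(n) = -87 + ((2*n)/2 + n²/2) = -87 + (n + n²/2) = -87 + n + n²/2)
x(V(6)) + l(209) = (-87 + (3/2 + (¼)*6) + (3/2 + (¼)*6)²/2) - 115 = (-87 + (3/2 + 3/2) + (3/2 + 3/2)²/2) - 115 = (-87 + 3 + (½)*3²) - 115 = (-87 + 3 + (½)*9) - 115 = (-87 + 3 + 9/2) - 115 = -159/2 - 115 = -389/2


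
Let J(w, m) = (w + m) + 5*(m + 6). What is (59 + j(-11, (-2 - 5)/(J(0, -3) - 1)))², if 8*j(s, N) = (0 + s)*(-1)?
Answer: 233289/64 ≈ 3645.1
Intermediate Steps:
J(w, m) = 30 + w + 6*m (J(w, m) = (m + w) + 5*(6 + m) = (m + w) + (30 + 5*m) = 30 + w + 6*m)
j(s, N) = -s/8 (j(s, N) = ((0 + s)*(-1))/8 = (s*(-1))/8 = (-s)/8 = -s/8)
(59 + j(-11, (-2 - 5)/(J(0, -3) - 1)))² = (59 - ⅛*(-11))² = (59 + 11/8)² = (483/8)² = 233289/64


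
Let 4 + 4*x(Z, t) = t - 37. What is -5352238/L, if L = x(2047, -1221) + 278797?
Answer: -10704476/556963 ≈ -19.219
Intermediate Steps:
x(Z, t) = -41/4 + t/4 (x(Z, t) = -1 + (t - 37)/4 = -1 + (-37 + t)/4 = -1 + (-37/4 + t/4) = -41/4 + t/4)
L = 556963/2 (L = (-41/4 + (¼)*(-1221)) + 278797 = (-41/4 - 1221/4) + 278797 = -631/2 + 278797 = 556963/2 ≈ 2.7848e+5)
-5352238/L = -5352238/556963/2 = -5352238*2/556963 = -10704476/556963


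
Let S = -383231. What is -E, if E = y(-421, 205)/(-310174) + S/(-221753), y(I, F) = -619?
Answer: -119005557301/68782015022 ≈ -1.7302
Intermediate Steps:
E = 119005557301/68782015022 (E = -619/(-310174) - 383231/(-221753) = -619*(-1/310174) - 383231*(-1/221753) = 619/310174 + 383231/221753 = 119005557301/68782015022 ≈ 1.7302)
-E = -1*119005557301/68782015022 = -119005557301/68782015022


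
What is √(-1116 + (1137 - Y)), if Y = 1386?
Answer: I*√1365 ≈ 36.946*I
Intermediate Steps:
√(-1116 + (1137 - Y)) = √(-1116 + (1137 - 1*1386)) = √(-1116 + (1137 - 1386)) = √(-1116 - 249) = √(-1365) = I*√1365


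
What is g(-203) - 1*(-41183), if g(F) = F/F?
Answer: 41184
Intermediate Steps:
g(F) = 1
g(-203) - 1*(-41183) = 1 - 1*(-41183) = 1 + 41183 = 41184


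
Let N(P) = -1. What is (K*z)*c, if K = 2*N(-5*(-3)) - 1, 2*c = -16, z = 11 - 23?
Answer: -288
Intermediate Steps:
z = -12
c = -8 (c = (½)*(-16) = -8)
K = -3 (K = 2*(-1) - 1 = -2 - 1 = -3)
(K*z)*c = -3*(-12)*(-8) = 36*(-8) = -288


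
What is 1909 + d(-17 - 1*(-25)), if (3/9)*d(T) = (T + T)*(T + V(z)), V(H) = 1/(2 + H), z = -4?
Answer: 2269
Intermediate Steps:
d(T) = 6*T*(-1/2 + T) (d(T) = 3*((T + T)*(T + 1/(2 - 4))) = 3*((2*T)*(T + 1/(-2))) = 3*((2*T)*(T - 1/2)) = 3*((2*T)*(-1/2 + T)) = 3*(2*T*(-1/2 + T)) = 6*T*(-1/2 + T))
1909 + d(-17 - 1*(-25)) = 1909 + 3*(-17 - 1*(-25))*(-1 + 2*(-17 - 1*(-25))) = 1909 + 3*(-17 + 25)*(-1 + 2*(-17 + 25)) = 1909 + 3*8*(-1 + 2*8) = 1909 + 3*8*(-1 + 16) = 1909 + 3*8*15 = 1909 + 360 = 2269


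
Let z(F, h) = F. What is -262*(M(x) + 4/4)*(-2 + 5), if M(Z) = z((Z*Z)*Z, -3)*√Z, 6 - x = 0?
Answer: -786 - 169776*√6 ≈ -4.1665e+5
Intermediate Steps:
x = 6 (x = 6 - 1*0 = 6 + 0 = 6)
M(Z) = Z^(7/2) (M(Z) = ((Z*Z)*Z)*√Z = (Z²*Z)*√Z = Z³*√Z = Z^(7/2))
-262*(M(x) + 4/4)*(-2 + 5) = -262*(6^(7/2) + 4/4)*(-2 + 5) = -262*(216*√6 + 4*(¼))*3 = -262*(216*√6 + 1)*3 = -262*(1 + 216*√6)*3 = -262*(3 + 648*√6) = -786 - 169776*√6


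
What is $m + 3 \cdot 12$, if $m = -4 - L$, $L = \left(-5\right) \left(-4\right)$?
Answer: $12$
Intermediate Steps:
$L = 20$
$m = -24$ ($m = -4 - 20 = -24$)
$m + 3 \cdot 12 = -24 + 3 \cdot 12 = -24 + 36 = 12$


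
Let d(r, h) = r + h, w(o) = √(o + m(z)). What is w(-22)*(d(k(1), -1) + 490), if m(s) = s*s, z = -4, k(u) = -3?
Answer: 486*I*√6 ≈ 1190.5*I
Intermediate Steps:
m(s) = s²
w(o) = √(16 + o) (w(o) = √(o + (-4)²) = √(o + 16) = √(16 + o))
d(r, h) = h + r
w(-22)*(d(k(1), -1) + 490) = √(16 - 22)*((-1 - 3) + 490) = √(-6)*(-4 + 490) = (I*√6)*486 = 486*I*√6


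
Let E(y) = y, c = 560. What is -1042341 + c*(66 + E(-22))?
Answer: -1017701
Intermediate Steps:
-1042341 + c*(66 + E(-22)) = -1042341 + 560*(66 - 22) = -1042341 + 560*44 = -1042341 + 24640 = -1017701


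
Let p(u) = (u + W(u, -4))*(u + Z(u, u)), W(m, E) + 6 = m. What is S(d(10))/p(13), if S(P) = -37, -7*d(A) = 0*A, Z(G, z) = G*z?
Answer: -37/3640 ≈ -0.010165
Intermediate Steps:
d(A) = 0 (d(A) = -0*A = -⅐*0 = 0)
W(m, E) = -6 + m
p(u) = (-6 + 2*u)*(u + u²) (p(u) = (u + (-6 + u))*(u + u*u) = (-6 + 2*u)*(u + u²))
S(d(10))/p(13) = -37*1/(26*(-3 + 13² - 2*13)) = -37*1/(26*(-3 + 169 - 26)) = -37/(2*13*140) = -37/3640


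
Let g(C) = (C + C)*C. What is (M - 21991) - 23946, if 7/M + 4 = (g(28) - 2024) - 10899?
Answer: -521798390/11359 ≈ -45937.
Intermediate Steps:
g(C) = 2*C**2 (g(C) = (2*C)*C = 2*C**2)
M = -7/11359 (M = 7/(-4 + ((2*28**2 - 2024) - 10899)) = 7/(-4 + ((2*784 - 2024) - 10899)) = 7/(-4 + ((1568 - 2024) - 10899)) = 7/(-4 + (-456 - 10899)) = 7/(-4 - 11355) = 7/(-11359) = 7*(-1/11359) = -7/11359 ≈ -0.00061625)
(M - 21991) - 23946 = (-7/11359 - 21991) - 23946 = -249795776/11359 - 23946 = -521798390/11359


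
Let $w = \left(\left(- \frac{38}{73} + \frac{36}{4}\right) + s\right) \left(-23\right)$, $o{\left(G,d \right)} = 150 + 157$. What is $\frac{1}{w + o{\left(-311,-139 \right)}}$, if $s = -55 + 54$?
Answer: $\frac{73}{9853} \approx 0.0074089$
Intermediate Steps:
$s = -1$
$o{\left(G,d \right)} = 307$
$w = - \frac{12558}{73}$ ($w = \left(\left(- \frac{38}{73} + \frac{36}{4}\right) - 1\right) \left(-23\right) = \left(\left(\left(-38\right) \frac{1}{73} + 36 \cdot \frac{1}{4}\right) - 1\right) \left(-23\right) = \left(\left(- \frac{38}{73} + 9\right) - 1\right) \left(-23\right) = \left(\frac{619}{73} - 1\right) \left(-23\right) = \frac{546}{73} \left(-23\right) = - \frac{12558}{73} \approx -172.03$)
$\frac{1}{w + o{\left(-311,-139 \right)}} = \frac{1}{- \frac{12558}{73} + 307} = \frac{1}{\frac{9853}{73}} = \frac{73}{9853}$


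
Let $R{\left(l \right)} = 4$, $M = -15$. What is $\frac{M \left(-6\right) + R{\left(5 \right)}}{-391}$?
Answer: $- \frac{94}{391} \approx -0.24041$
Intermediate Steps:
$\frac{M \left(-6\right) + R{\left(5 \right)}}{-391} = \frac{\left(-15\right) \left(-6\right) + 4}{-391} = \left(90 + 4\right) \left(- \frac{1}{391}\right) = 94 \left(- \frac{1}{391}\right) = - \frac{94}{391}$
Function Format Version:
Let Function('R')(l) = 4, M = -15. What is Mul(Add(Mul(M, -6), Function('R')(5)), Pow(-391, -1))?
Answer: Rational(-94, 391) ≈ -0.24041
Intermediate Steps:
Mul(Add(Mul(M, -6), Function('R')(5)), Pow(-391, -1)) = Mul(Add(Mul(-15, -6), 4), Pow(-391, -1)) = Mul(Add(90, 4), Rational(-1, 391)) = Mul(94, Rational(-1, 391)) = Rational(-94, 391)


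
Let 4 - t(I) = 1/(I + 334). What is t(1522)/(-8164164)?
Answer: -7423/15152688384 ≈ -4.8988e-7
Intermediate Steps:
t(I) = 4 - 1/(334 + I) (t(I) = 4 - 1/(I + 334) = 4 - 1/(334 + I))
t(1522)/(-8164164) = ((1335 + 4*1522)/(334 + 1522))/(-8164164) = ((1335 + 6088)/1856)*(-1/8164164) = ((1/1856)*7423)*(-1/8164164) = (7423/1856)*(-1/8164164) = -7423/15152688384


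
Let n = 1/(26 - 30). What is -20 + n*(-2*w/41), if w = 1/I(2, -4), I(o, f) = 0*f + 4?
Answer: -6559/328 ≈ -19.997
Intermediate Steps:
I(o, f) = 4 (I(o, f) = 0 + 4 = 4)
n = -¼ (n = 1/(-4) = -¼ ≈ -0.25000)
w = ¼ (w = 1/4 = ¼ ≈ 0.25000)
-20 + n*(-2*w/41) = -20 - (-2*¼)/(4*41) = -20 - (-1)/(8*41) = -20 - ¼*(-1/82) = -20 + 1/328 = -6559/328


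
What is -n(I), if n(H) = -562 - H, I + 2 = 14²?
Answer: 756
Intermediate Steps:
I = 194 (I = -2 + 14² = -2 + 196 = 194)
-n(I) = -(-562 - 1*194) = -(-562 - 194) = -1*(-756) = 756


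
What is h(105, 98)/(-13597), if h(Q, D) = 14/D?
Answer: -1/95179 ≈ -1.0507e-5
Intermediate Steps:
h(105, 98)/(-13597) = (14/98)/(-13597) = (14*(1/98))*(-1/13597) = (⅐)*(-1/13597) = -1/95179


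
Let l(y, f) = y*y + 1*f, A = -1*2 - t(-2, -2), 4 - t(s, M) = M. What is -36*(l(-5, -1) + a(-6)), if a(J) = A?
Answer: -576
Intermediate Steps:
t(s, M) = 4 - M
A = -8 (A = -1*2 - (4 - 1*(-2)) = -2 - (4 + 2) = -2 - 1*6 = -2 - 6 = -8)
l(y, f) = f + y² (l(y, f) = y² + f = f + y²)
a(J) = -8
-36*(l(-5, -1) + a(-6)) = -36*((-1 + (-5)²) - 8) = -36*((-1 + 25) - 8) = -36*(24 - 8) = -36*16 = -576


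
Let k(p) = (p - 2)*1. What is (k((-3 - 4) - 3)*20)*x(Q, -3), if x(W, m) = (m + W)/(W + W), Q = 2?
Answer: 60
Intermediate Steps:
x(W, m) = (W + m)/(2*W) (x(W, m) = (W + m)/((2*W)) = (W + m)*(1/(2*W)) = (W + m)/(2*W))
k(p) = -2 + p (k(p) = (-2 + p)*1 = -2 + p)
(k((-3 - 4) - 3)*20)*x(Q, -3) = ((-2 + ((-3 - 4) - 3))*20)*((1/2)*(2 - 3)/2) = ((-2 + (-7 - 3))*20)*((1/2)*(1/2)*(-1)) = ((-2 - 10)*20)*(-1/4) = -12*20*(-1/4) = -240*(-1/4) = 60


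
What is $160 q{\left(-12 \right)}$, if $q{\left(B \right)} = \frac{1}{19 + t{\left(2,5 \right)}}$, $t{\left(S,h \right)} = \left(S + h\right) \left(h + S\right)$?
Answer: $\frac{40}{17} \approx 2.3529$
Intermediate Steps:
$t{\left(S,h \right)} = \left(S + h\right)^{2}$ ($t{\left(S,h \right)} = \left(S + h\right) \left(S + h\right) = \left(S + h\right)^{2}$)
$q{\left(B \right)} = \frac{1}{68}$ ($q{\left(B \right)} = \frac{1}{19 + \left(2 + 5\right)^{2}} = \frac{1}{19 + 7^{2}} = \frac{1}{19 + 49} = \frac{1}{68}$)
$160 q{\left(-12 \right)} = 160 \cdot \frac{1}{68} = \frac{40}{17}$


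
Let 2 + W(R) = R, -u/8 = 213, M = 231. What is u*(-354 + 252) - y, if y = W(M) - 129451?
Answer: 303030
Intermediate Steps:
u = -1704 (u = -8*213 = -1704)
W(R) = -2 + R
y = -129222 (y = (-2 + 231) - 129451 = 229 - 129451 = -129222)
u*(-354 + 252) - y = -1704*(-354 + 252) - 1*(-129222) = -1704*(-102) + 129222 = 173808 + 129222 = 303030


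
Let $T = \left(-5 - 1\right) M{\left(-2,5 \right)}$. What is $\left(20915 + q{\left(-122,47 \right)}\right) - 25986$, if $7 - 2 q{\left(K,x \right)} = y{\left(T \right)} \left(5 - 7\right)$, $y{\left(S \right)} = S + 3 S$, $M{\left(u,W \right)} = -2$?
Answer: $- \frac{10039}{2} \approx -5019.5$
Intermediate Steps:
$T = 12$ ($T = \left(-5 - 1\right) \left(-2\right) = \left(-6\right) \left(-2\right) = 12$)
$y{\left(S \right)} = 4 S$
$q{\left(K,x \right)} = \frac{103}{2}$ ($q{\left(K,x \right)} = \frac{7}{2} - \frac{4 \cdot 12 \left(5 - 7\right)}{2} = \frac{7}{2} - \frac{48 \left(5 - 7\right)}{2} = \frac{7}{2} - \frac{48 \left(-2\right)}{2} = \frac{7}{2} - -48 = \frac{7}{2} + 48 = \frac{103}{2}$)
$\left(20915 + q{\left(-122,47 \right)}\right) - 25986 = \left(20915 + \frac{103}{2}\right) - 25986 = \frac{41933}{2} - 25986 = - \frac{10039}{2}$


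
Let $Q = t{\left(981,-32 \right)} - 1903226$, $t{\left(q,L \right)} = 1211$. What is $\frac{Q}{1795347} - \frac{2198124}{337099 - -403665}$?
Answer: $- \frac{148759432458}{36942456253} \approx -4.0268$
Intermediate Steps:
$Q = -1902015$ ($Q = 1211 - 1903226 = -1902015$)
$\frac{Q}{1795347} - \frac{2198124}{337099 - -403665} = - \frac{1902015}{1795347} - \frac{2198124}{337099 - -403665} = \left(-1902015\right) \frac{1}{1795347} - \frac{2198124}{337099 + 403665} = - \frac{211335}{199483} - \frac{2198124}{740764} = - \frac{211335}{199483} - \frac{549531}{185191} = - \frac{148759432458}{36942456253}$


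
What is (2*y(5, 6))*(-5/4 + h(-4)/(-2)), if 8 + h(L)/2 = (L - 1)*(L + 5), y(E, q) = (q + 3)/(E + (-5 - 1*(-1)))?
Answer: 423/2 ≈ 211.50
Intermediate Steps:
y(E, q) = (3 + q)/(-4 + E) (y(E, q) = (3 + q)/(E + (-5 + 1)) = (3 + q)/(E - 4) = (3 + q)/(-4 + E))
h(L) = -16 + 2*(-1 + L)*(5 + L) (h(L) = -16 + 2*((L - 1)*(L + 5)) = -16 + 2*((-1 + L)*(5 + L)) = -16 + 2*(-1 + L)*(5 + L))
(2*y(5, 6))*(-5/4 + h(-4)/(-2)) = (2*((3 + 6)/(-4 + 5)))*(-5/4 + (-26 + 2*(-4)² + 8*(-4))/(-2)) = (2*(9/1))*(-5*¼ + (-26 + 2*16 - 32)*(-½)) = (2*(1*9))*(-5/4 + (-26 + 32 - 32)*(-½)) = (2*9)*(-5/4 - 26*(-½)) = 18*(-5/4 + 13) = 18*(47/4) = 423/2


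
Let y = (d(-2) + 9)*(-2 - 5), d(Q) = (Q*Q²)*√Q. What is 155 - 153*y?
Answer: 9794 - 8568*I*√2 ≈ 9794.0 - 12117.0*I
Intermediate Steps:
d(Q) = Q^(7/2) (d(Q) = Q³*√Q = Q^(7/2))
y = -63 + 56*I*√2 (y = ((-2)^(7/2) + 9)*(-2 - 5) = (-8*I*√2 + 9)*(-7) = (9 - 8*I*√2)*(-7) = -63 + 56*I*√2 ≈ -63.0 + 79.196*I)
155 - 153*y = 155 - 153*(-63 + 56*I*√2) = 155 + (9639 - 8568*I*√2) = 9794 - 8568*I*√2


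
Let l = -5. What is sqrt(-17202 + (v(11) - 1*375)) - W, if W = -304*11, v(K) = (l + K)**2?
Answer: 3344 + 3*I*sqrt(1949) ≈ 3344.0 + 132.44*I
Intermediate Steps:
v(K) = (-5 + K)**2
W = -3344
sqrt(-17202 + (v(11) - 1*375)) - W = sqrt(-17202 + ((-5 + 11)**2 - 1*375)) - 1*(-3344) = sqrt(-17202 + (6**2 - 375)) + 3344 = sqrt(-17202 + (36 - 375)) + 3344 = sqrt(-17202 - 339) + 3344 = sqrt(-17541) + 3344 = 3*I*sqrt(1949) + 3344 = 3344 + 3*I*sqrt(1949)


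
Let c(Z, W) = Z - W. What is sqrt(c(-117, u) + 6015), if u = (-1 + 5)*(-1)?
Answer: sqrt(5902) ≈ 76.824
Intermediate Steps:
u = -4 (u = 4*(-1) = -4)
sqrt(c(-117, u) + 6015) = sqrt((-117 - 1*(-4)) + 6015) = sqrt((-117 + 4) + 6015) = sqrt(-113 + 6015) = sqrt(5902)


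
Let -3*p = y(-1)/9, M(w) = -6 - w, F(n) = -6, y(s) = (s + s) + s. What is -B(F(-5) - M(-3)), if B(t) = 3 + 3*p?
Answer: -10/3 ≈ -3.3333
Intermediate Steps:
y(s) = 3*s (y(s) = 2*s + s = 3*s)
p = ⅑ (p = -3*(-1)/(3*9) = -(-1)/9 = -⅓*(-⅓) = ⅑ ≈ 0.11111)
B(t) = 10/3 (B(t) = 3 + 3*(⅑) = 3 + ⅓ = 10/3)
-B(F(-5) - M(-3)) = -1*10/3 = -10/3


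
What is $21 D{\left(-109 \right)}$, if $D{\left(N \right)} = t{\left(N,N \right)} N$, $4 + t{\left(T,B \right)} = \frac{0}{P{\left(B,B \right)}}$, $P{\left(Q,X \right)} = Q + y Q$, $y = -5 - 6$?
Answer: $9156$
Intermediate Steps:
$y = -11$ ($y = -5 - 6 = -11$)
$P{\left(Q,X \right)} = - 10 Q$ ($P{\left(Q,X \right)} = Q - 11 Q = - 10 Q$)
$t{\left(T,B \right)} = -4$ ($t{\left(T,B \right)} = -4 + \frac{0}{\left(-10\right) B} = -4 + 0 \left(- \frac{1}{10 B}\right) = -4 + 0 = -4$)
$D{\left(N \right)} = - 4 N$
$21 D{\left(-109 \right)} = 21 \left(\left(-4\right) \left(-109\right)\right) = 21 \cdot 436 = 9156$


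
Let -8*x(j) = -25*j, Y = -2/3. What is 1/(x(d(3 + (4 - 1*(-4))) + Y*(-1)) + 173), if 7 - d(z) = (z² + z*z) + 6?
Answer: -24/13873 ≈ -0.0017300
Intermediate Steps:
Y = -⅔ (Y = -2*⅓ = -⅔ ≈ -0.66667)
d(z) = 1 - 2*z² (d(z) = 7 - ((z² + z*z) + 6) = 7 - ((z² + z²) + 6) = 7 - (2*z² + 6) = 7 - (6 + 2*z²) = 7 + (-6 - 2*z²) = 1 - 2*z²)
x(j) = 25*j/8 (x(j) = -(-25)*j/8 = 25*j/8)
1/(x(d(3 + (4 - 1*(-4))) + Y*(-1)) + 173) = 1/(25*((1 - 2*(3 + (4 - 1*(-4)))²) - ⅔*(-1))/8 + 173) = 1/(25*((1 - 2*(3 + (4 + 4))²) + ⅔)/8 + 173) = 1/(25*((1 - 2*(3 + 8)²) + ⅔)/8 + 173) = 1/(25*((1 - 2*11²) + ⅔)/8 + 173) = 1/(25*((1 - 2*121) + ⅔)/8 + 173) = 1/(25*((1 - 242) + ⅔)/8 + 173) = 1/(25*(-241 + ⅔)/8 + 173) = 1/((25/8)*(-721/3) + 173) = 1/(-18025/24 + 173) = 1/(-13873/24) = -24/13873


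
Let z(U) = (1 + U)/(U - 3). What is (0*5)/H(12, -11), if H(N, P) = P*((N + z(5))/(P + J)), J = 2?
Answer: 0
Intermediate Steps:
z(U) = (1 + U)/(-3 + U)
H(N, P) = P*(3 + N)/(2 + P) (H(N, P) = P*((N + (1 + 5)/(-3 + 5))/(P + 2)) = P*((N + 6/2)/(2 + P)) = P*((N + (1/2)*6)/(2 + P)) = P*((N + 3)/(2 + P)) = P*((3 + N)/(2 + P)) = P*(3 + N)/(2 + P))
(0*5)/H(12, -11) = (0*5)/((-11*(3 + 12)/(2 - 11))) = 0/((-11*15/(-9))) = 0/((-11*(-1/9)*15)) = 0/(55/3) = 0*(3/55) = 0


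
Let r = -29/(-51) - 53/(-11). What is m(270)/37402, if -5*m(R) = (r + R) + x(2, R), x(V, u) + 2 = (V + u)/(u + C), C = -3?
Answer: -6850397/4668611145 ≈ -0.0014673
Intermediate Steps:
x(V, u) = -2 + (V + u)/(-3 + u) (x(V, u) = -2 + (V + u)/(u - 3) = -2 + (V + u)/(-3 + u))
r = 3022/561 (r = -29*(-1/51) - 53*(-1/11) = 29/51 + 53/11 = 3022/561 ≈ 5.3868)
m(R) = -3022/2805 - R/5 - (8 - R)/(5*(-3 + R)) (m(R) = -((3022/561 + R) + (6 + 2 - R)/(-3 + R))/5 = -((3022/561 + R) + (8 - R)/(-3 + R))/5 = -(3022/561 + R + (8 - R)/(-3 + R))/5 = -3022/2805 - R/5 - (8 - R)/(5*(-3 + R)))
m(270)/37402 = ((4578 - 778*270 - 561*270**2)/(2805*(-3 + 270)))/37402 = ((1/2805)*(4578 - 210060 - 561*72900)/267)*(1/37402) = ((1/2805)*(1/267)*(4578 - 210060 - 40896900))*(1/37402) = ((1/2805)*(1/267)*(-41102382))*(1/37402) = -13700794/249645*1/37402 = -6850397/4668611145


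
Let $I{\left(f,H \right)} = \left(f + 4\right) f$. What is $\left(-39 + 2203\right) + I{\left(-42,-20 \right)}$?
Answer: $3760$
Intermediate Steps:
$I{\left(f,H \right)} = f \left(4 + f\right)$ ($I{\left(f,H \right)} = \left(4 + f\right) f = f \left(4 + f\right)$)
$\left(-39 + 2203\right) + I{\left(-42,-20 \right)} = \left(-39 + 2203\right) - 42 \left(4 - 42\right) = 2164 - -1596 = 2164 + 1596 = 3760$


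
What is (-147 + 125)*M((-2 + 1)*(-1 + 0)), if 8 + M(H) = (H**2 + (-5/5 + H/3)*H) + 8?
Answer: -22/3 ≈ -7.3333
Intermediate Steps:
M(H) = H**2 + H*(-1 + H/3) (M(H) = -8 + ((H**2 + (-5/5 + H/3)*H) + 8) = -8 + ((H**2 + (-5*1/5 + H*(1/3))*H) + 8) = -8 + ((H**2 + (-1 + H/3)*H) + 8) = -8 + ((H**2 + H*(-1 + H/3)) + 8) = -8 + (8 + H**2 + H*(-1 + H/3)) = H**2 + H*(-1 + H/3))
(-147 + 125)*M((-2 + 1)*(-1 + 0)) = (-147 + 125)*(((-2 + 1)*(-1 + 0))*(-3 + 4*((-2 + 1)*(-1 + 0)))/3) = -22*(-1*(-1))*(-3 + 4*(-1*(-1)))/3 = -22*(-3 + 4*1)/3 = -22*(-3 + 4)/3 = -22/3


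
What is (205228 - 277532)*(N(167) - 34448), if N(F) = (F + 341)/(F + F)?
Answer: 415933242848/167 ≈ 2.4906e+9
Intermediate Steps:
N(F) = (341 + F)/(2*F) (N(F) = (341 + F)/((2*F)) = (341 + F)*(1/(2*F)) = (341 + F)/(2*F))
(205228 - 277532)*(N(167) - 34448) = (205228 - 277532)*((1/2)*(341 + 167)/167 - 34448) = -72304*((1/2)*(1/167)*508 - 34448) = -72304*(254/167 - 34448) = -72304*(-5752562/167) = 415933242848/167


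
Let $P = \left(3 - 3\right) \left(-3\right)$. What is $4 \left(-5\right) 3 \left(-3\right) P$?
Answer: $0$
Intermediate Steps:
$P = 0$ ($P = 0 \left(-3\right) = 0$)
$4 \left(-5\right) 3 \left(-3\right) P = 4 \left(-5\right) 3 \left(-3\right) 0 = 4 \left(\left(-15\right) \left(-3\right)\right) 0 = 4 \cdot 45 \cdot 0 = 180 \cdot 0 = 0$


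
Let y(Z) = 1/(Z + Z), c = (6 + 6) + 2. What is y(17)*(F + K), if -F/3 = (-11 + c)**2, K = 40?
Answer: 13/34 ≈ 0.38235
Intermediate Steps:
c = 14 (c = 12 + 2 = 14)
F = -27 (F = -3*(-11 + 14)**2 = -3*3**2 = -3*9 = -27)
y(Z) = 1/(2*Z)
y(17)*(F + K) = ((1/2)/17)*(-27 + 40) = ((1/2)*(1/17))*13 = (1/34)*13 = 13/34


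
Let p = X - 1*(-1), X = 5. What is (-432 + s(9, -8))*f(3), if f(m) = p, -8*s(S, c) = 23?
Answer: -10437/4 ≈ -2609.3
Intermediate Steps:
s(S, c) = -23/8 (s(S, c) = -⅛*23 = -23/8)
p = 6 (p = 5 - 1*(-1) = 5 + 1 = 6)
f(m) = 6
(-432 + s(9, -8))*f(3) = (-432 - 23/8)*6 = -3479/8*6 = -10437/4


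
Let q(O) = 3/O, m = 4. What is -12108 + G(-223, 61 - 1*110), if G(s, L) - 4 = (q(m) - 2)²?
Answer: -193639/16 ≈ -12102.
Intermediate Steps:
G(s, L) = 89/16 (G(s, L) = 4 + (3/4 - 2)² = 4 + (3*(¼) - 2)² = 4 + (¾ - 2)² = 4 + (-5/4)² = 4 + 25/16 = 89/16)
-12108 + G(-223, 61 - 1*110) = -12108 + 89/16 = -193639/16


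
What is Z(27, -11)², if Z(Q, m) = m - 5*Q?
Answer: 21316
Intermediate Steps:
Z(27, -11)² = (-11 - 5*27)² = (-11 - 135)² = (-146)² = 21316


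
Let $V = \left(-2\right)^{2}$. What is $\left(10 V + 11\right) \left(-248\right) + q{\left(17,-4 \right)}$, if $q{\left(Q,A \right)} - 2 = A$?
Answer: $-12650$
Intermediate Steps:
$q{\left(Q,A \right)} = 2 + A$
$V = 4$
$\left(10 V + 11\right) \left(-248\right) + q{\left(17,-4 \right)} = \left(10 \cdot 4 + 11\right) \left(-248\right) + \left(2 - 4\right) = \left(40 + 11\right) \left(-248\right) - 2 = 51 \left(-248\right) - 2 = -12648 - 2 = -12650$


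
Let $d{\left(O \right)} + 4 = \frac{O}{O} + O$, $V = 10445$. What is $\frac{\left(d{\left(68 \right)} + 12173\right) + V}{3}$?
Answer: $7561$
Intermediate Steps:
$d{\left(O \right)} = -3 + O$ ($d{\left(O \right)} = -4 + \left(\frac{O}{O} + O\right) = -4 + \left(1 + O\right) = -3 + O$)
$\frac{\left(d{\left(68 \right)} + 12173\right) + V}{3} = \frac{\left(\left(-3 + 68\right) + 12173\right) + 10445}{3} = \frac{\left(65 + 12173\right) + 10445}{3} = \frac{12238 + 10445}{3} = \frac{1}{3} \cdot 22683 = 7561$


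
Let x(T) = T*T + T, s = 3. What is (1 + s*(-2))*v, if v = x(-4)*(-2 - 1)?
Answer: 180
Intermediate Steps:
x(T) = T + T² (x(T) = T² + T = T + T²)
v = -36 (v = (-4*(1 - 4))*(-2 - 1) = -4*(-3)*(-3) = 12*(-3) = -36)
(1 + s*(-2))*v = (1 + 3*(-2))*(-36) = (1 - 6)*(-36) = -5*(-36) = 180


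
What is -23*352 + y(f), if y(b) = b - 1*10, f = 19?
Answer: -8087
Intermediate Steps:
y(b) = -10 + b (y(b) = b - 10 = -10 + b)
-23*352 + y(f) = -23*352 + (-10 + 19) = -8096 + 9 = -8087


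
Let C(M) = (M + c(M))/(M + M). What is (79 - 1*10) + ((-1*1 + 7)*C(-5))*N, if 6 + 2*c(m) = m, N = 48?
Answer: 1857/5 ≈ 371.40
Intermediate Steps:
c(m) = -3 + m/2
C(M) = (-3 + 3*M/2)/(2*M) (C(M) = (M + (-3 + M/2))/(M + M) = (-3 + 3*M/2)/((2*M)) = (-3 + 3*M/2)*(1/(2*M)) = (-3 + 3*M/2)/(2*M))
(79 - 1*10) + ((-1*1 + 7)*C(-5))*N = (79 - 1*10) + ((-1*1 + 7)*((3/4)*(-2 - 5)/(-5)))*48 = (79 - 10) + ((-1 + 7)*((3/4)*(-1/5)*(-7)))*48 = 69 + (6*(21/20))*48 = 69 + (63/10)*48 = 69 + 1512/5 = 1857/5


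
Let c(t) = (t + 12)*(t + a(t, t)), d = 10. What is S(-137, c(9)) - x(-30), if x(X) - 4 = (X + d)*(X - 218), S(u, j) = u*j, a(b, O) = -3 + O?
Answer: -48119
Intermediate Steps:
c(t) = (-3 + 2*t)*(12 + t) (c(t) = (t + 12)*(t + (-3 + t)) = (12 + t)*(-3 + 2*t) = (-3 + 2*t)*(12 + t))
S(u, j) = j*u
x(X) = 4 + (-218 + X)*(10 + X) (x(X) = 4 + (X + 10)*(X - 218) = 4 + (10 + X)*(-218 + X) = 4 + (-218 + X)*(10 + X))
S(-137, c(9)) - x(-30) = (-36 + 2*9² + 21*9)*(-137) - (-2176 + (-30)² - 208*(-30)) = (-36 + 2*81 + 189)*(-137) - (-2176 + 900 + 6240) = (-36 + 162 + 189)*(-137) - 1*4964 = 315*(-137) - 4964 = -43155 - 4964 = -48119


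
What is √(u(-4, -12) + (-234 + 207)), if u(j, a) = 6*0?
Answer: 3*I*√3 ≈ 5.1962*I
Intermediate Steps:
u(j, a) = 0
√(u(-4, -12) + (-234 + 207)) = √(0 + (-234 + 207)) = √(0 - 27) = √(-27) = 3*I*√3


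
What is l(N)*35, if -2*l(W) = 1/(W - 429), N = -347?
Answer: 35/1552 ≈ 0.022552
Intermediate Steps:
l(W) = -1/(2*(-429 + W)) (l(W) = -1/(2*(W - 429)) = -1/(2*(-429 + W)))
l(N)*35 = -1/(-858 + 2*(-347))*35 = -1/(-858 - 694)*35 = -1/(-1552)*35 = -1*(-1/1552)*35 = (1/1552)*35 = 35/1552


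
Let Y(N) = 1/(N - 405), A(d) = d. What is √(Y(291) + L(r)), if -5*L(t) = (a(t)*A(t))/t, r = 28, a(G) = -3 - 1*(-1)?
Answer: √127110/570 ≈ 0.62548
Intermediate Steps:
a(G) = -2 (a(G) = -3 + 1 = -2)
Y(N) = 1/(-405 + N)
L(t) = ⅖ (L(t) = -(-2*t)/(5*t) = -⅕*(-2) = ⅖)
√(Y(291) + L(r)) = √(1/(-405 + 291) + ⅖) = √(1/(-114) + ⅖) = √(-1/114 + ⅖) = √(223/570) = √127110/570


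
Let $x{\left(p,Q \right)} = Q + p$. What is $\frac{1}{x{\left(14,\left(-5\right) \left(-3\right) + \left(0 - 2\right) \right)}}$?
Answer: $\frac{1}{27} \approx 0.037037$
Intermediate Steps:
$\frac{1}{x{\left(14,\left(-5\right) \left(-3\right) + \left(0 - 2\right) \right)}} = \frac{1}{\left(\left(-5\right) \left(-3\right) + \left(0 - 2\right)\right) + 14} = \frac{1}{\left(15 + \left(0 - 2\right)\right) + 14} = \frac{1}{\left(15 - 2\right) + 14} = \frac{1}{13 + 14} = \frac{1}{27}$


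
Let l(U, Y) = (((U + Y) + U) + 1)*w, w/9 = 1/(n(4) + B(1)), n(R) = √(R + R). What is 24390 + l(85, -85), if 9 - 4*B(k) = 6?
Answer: 2893122/119 + 24768*√2/119 ≈ 24606.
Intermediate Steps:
B(k) = ¾ (B(k) = 9/4 - ¼*6 = 9/4 - 3/2 = ¾)
n(R) = √2*√R (n(R) = √(2*R) = √2*√R)
w = 9/(¾ + 2*√2) (w = 9/(√2*√4 + ¾) = 9/(√2*2 + ¾) = 9/(2*√2 + ¾) = 9/(¾ + 2*√2) ≈ 2.5151)
l(U, Y) = (-108/119 + 288*√2/119)*(1 + Y + 2*U) (l(U, Y) = (((U + Y) + U) + 1)*(-108/119 + 288*√2/119) = ((Y + 2*U) + 1)*(-108/119 + 288*√2/119) = (1 + Y + 2*U)*(-108/119 + 288*√2/119) = (-108/119 + 288*√2/119)*(1 + Y + 2*U))
24390 + l(85, -85) = 24390 + 9*(1 - 85 + 2*85)/(¾ + 2*√2) = 24390 + 9*(1 - 85 + 170)/(¾ + 2*√2) = 24390 + 9*86/(¾ + 2*√2) = 24390 + 774/(¾ + 2*√2)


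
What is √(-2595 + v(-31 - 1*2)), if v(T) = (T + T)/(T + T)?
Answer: I*√2594 ≈ 50.931*I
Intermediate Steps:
v(T) = 1 (v(T) = (2*T)/((2*T)) = (2*T)*(1/(2*T)) = 1)
√(-2595 + v(-31 - 1*2)) = √(-2595 + 1) = √(-2594) = I*√2594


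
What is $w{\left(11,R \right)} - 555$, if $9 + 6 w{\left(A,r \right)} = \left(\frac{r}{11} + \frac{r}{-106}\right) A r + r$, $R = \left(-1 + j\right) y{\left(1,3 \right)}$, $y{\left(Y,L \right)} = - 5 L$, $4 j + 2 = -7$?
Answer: $- \frac{655963}{3392} \approx -193.39$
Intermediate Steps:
$j = - \frac{9}{4}$ ($j = - \frac{1}{2} + \frac{1}{4} \left(-7\right) = - \frac{1}{2} - \frac{7}{4} = - \frac{9}{4} \approx -2.25$)
$R = \frac{195}{4}$ ($R = \left(-1 - \frac{9}{4}\right) \left(\left(-5\right) 3\right) = \left(- \frac{13}{4}\right) \left(-15\right) = \frac{195}{4} \approx 48.75$)
$w{\left(A,r \right)} = - \frac{3}{2} + \frac{r}{6} + \frac{95 A r^{2}}{6996}$ ($w{\left(A,r \right)} = - \frac{3}{2} + \frac{\left(\frac{r}{11} + \frac{r}{-106}\right) A r + r}{6} = - \frac{3}{2} + \frac{\left(r \frac{1}{11} + r \left(- \frac{1}{106}\right)\right) A r + r}{6} = - \frac{3}{2} + \frac{\left(\frac{r}{11} - \frac{r}{106}\right) A r + r}{6} = - \frac{3}{2} + \frac{\frac{95 r}{1166} A r + r}{6} = - \frac{3}{2} + \frac{\frac{95 A r}{1166} r + r}{6} = - \frac{3}{2} + \frac{\frac{95 A r^{2}}{1166} + r}{6} = - \frac{3}{2} + \frac{r + \frac{95 A r^{2}}{1166}}{6} = - \frac{3}{2} + \left(\frac{r}{6} + \frac{95 A r^{2}}{6996}\right) = - \frac{3}{2} + \frac{r}{6} + \frac{95 A r^{2}}{6996}$)
$w{\left(11,R \right)} - 555 = \left(- \frac{3}{2} + \frac{1}{6} \cdot \frac{195}{4} + \frac{95}{6996} \cdot 11 \left(\frac{195}{4}\right)^{2}\right) - 555 = \left(- \frac{3}{2} + \frac{65}{8} + \frac{95}{6996} \cdot 11 \cdot \frac{38025}{16}\right) - 555 = \left(- \frac{3}{2} + \frac{65}{8} + \frac{1204125}{3392}\right) - 555 = \frac{1226597}{3392} - 555 = - \frac{655963}{3392}$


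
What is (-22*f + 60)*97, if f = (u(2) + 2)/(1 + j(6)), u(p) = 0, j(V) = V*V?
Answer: 211072/37 ≈ 5704.6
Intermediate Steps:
j(V) = V²
f = 2/37 (f = (0 + 2)/(1 + 6²) = 2/(1 + 36) = 2/37 ≈ 0.054054)
(-22*f + 60)*97 = (-22*2/37 + 60)*97 = (-44/37 + 60)*97 = (2176/37)*97 = 211072/37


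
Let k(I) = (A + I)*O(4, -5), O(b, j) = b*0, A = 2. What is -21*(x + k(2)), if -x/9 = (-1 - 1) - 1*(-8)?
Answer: 1134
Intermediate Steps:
O(b, j) = 0
k(I) = 0 (k(I) = (2 + I)*0 = 0)
x = -54 (x = -9*((-1 - 1) - 1*(-8)) = -9*(-2 + 8) = -9*6 = -54)
-21*(x + k(2)) = -21*(-54 + 0) = -21*(-54) = 1134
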